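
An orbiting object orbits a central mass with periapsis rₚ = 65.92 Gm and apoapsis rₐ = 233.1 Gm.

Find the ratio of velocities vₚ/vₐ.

Convert to SI: rₚ = 65.92 Gm = 6.592e+10 m; rₐ = 233.1 Gm = 2.331e+11 m.
Conservation of angular momentum gives rₚvₚ = rₐvₐ, so vₚ/vₐ = rₐ/rₚ.
vₚ/vₐ = 2.331e+11 / 6.592e+10 ≈ 3.536.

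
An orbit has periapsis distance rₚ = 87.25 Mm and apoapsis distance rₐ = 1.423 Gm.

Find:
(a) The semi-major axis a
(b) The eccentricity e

Convert to SI: rₚ = 87.25 Mm = 8.725e+07 m; rₐ = 1.423 Gm = 1.423e+09 m.
(a) a = (rₚ + rₐ) / 2 = (8.725e+07 + 1.423e+09) / 2 ≈ 7.551e+08 m = 755.1 Mm.
(b) e = (rₐ − rₚ) / (rₐ + rₚ) = (1.423e+09 − 8.725e+07) / (1.423e+09 + 8.725e+07) ≈ 0.8845.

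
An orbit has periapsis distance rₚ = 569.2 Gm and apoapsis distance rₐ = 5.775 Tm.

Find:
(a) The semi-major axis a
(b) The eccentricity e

Convert to SI: rₚ = 569.2 Gm = 5.692e+11 m; rₐ = 5.775 Tm = 5.775e+12 m.
(a) a = (rₚ + rₐ) / 2 = (5.692e+11 + 5.775e+12) / 2 ≈ 3.172e+12 m = 3.172 Tm.
(b) e = (rₐ − rₚ) / (rₐ + rₚ) = (5.775e+12 − 5.692e+11) / (5.775e+12 + 5.692e+11) ≈ 0.8206.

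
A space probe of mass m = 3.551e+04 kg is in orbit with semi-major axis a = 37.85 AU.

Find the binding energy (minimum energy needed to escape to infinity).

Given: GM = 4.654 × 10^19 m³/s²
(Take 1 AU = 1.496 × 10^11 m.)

Convert to SI: a = 37.85 AU = 5.66236e+12 m.
Total orbital energy is E = −GMm/(2a); binding energy is E_bind = −E = GMm/(2a).
E_bind = 4.654e+19 · 3.551e+04 / (2 · 5.66236e+12) J ≈ 1.459e+11 J = 145.9 GJ.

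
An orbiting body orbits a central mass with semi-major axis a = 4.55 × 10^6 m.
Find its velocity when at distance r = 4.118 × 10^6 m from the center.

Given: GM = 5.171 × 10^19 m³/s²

Vis-viva: v = √(GM · (2/r − 1/a)).
2/r − 1/a = 2/4.118e+06 − 1/4.55e+06 = 2.65892e-07 m⁻¹.
v = √(5.171e+19 · 2.65892e-07) m/s ≈ 3.708e+06 m/s = 3708 km/s.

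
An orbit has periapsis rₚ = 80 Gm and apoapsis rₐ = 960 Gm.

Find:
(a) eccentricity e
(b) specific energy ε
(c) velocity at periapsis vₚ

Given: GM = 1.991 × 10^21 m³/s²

Convert to SI: rₚ = 80 Gm = 8e+10 m; rₐ = 960 Gm = 9.6e+11 m.
(a) e = (rₐ − rₚ)/(rₐ + rₚ) = (9.6e+11 − 8e+10)/(9.6e+11 + 8e+10) ≈ 0.8462
(b) With a = (rₚ + rₐ)/2 = 5.2e+11 m, ε = −GM/(2a) = −1.991e+21/(2 · 5.2e+11) J/kg ≈ -1.914e+09 J/kg
(c) With a = (rₚ + rₐ)/2 = 5.2e+11 m, vₚ = √(GM (2/rₚ − 1/a)) = √(1.991e+21 · (2/8e+10 − 1/5.2e+11)) m/s ≈ 2.144e+05 m/s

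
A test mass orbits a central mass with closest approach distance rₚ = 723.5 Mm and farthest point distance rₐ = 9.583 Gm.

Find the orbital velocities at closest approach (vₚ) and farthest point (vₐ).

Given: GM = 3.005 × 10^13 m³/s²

Convert to SI: rₚ = 723.5 Mm = 7.235e+08 m; rₐ = 9.583 Gm = 9.583e+09 m.
Use the vis-viva equation v² = GM(2/r − 1/a) with a = (rₚ + rₐ)/2 = (7.235e+08 + 9.583e+09)/2 = 5.15325e+09 m.
vₚ = √(GM · (2/rₚ − 1/a)) = √(3.005e+13 · (2/7.235e+08 − 1/5.15325e+09)) m/s ≈ 277.9 m/s = 277.9 m/s.
vₐ = √(GM · (2/rₐ − 1/a)) = √(3.005e+13 · (2/9.583e+09 − 1/5.15325e+09)) m/s ≈ 20.98 m/s = 20.98 m/s.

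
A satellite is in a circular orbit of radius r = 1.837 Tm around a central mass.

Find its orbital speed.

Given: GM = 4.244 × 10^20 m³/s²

Convert to SI: r = 1.837 Tm = 1.837e+12 m.
For a circular orbit, gravity supplies the centripetal force, so v = √(GM / r).
v = √(4.244e+20 / 1.837e+12) m/s ≈ 1.52e+04 m/s = 15.2 km/s.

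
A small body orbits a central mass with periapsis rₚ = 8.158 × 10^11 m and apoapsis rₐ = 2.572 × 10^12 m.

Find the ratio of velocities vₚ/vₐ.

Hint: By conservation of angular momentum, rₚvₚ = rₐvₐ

Conservation of angular momentum gives rₚvₚ = rₐvₐ, so vₚ/vₐ = rₐ/rₚ.
vₚ/vₐ = 2.572e+12 / 8.158e+11 ≈ 3.153.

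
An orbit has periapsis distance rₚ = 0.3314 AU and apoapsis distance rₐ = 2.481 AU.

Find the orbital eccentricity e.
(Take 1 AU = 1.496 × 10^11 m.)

Convert to SI: rₚ = 0.3314 AU = 4.95774e+10 m; rₐ = 2.481 AU = 3.71158e+11 m.
e = (rₐ − rₚ) / (rₐ + rₚ).
e = (3.71158e+11 − 4.95774e+10) / (3.71158e+11 + 4.95774e+10) = 3.2158e+11 / 4.20735e+11 ≈ 0.7643.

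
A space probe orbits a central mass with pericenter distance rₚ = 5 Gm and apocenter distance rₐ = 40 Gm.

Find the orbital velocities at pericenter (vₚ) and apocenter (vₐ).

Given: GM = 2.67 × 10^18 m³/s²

Convert to SI: rₚ = 5 Gm = 5e+09 m; rₐ = 40 Gm = 4e+10 m.
Use the vis-viva equation v² = GM(2/r − 1/a) with a = (rₚ + rₐ)/2 = (5e+09 + 4e+10)/2 = 2.25e+10 m.
vₚ = √(GM · (2/rₚ − 1/a)) = √(2.67e+18 · (2/5e+09 − 1/2.25e+10)) m/s ≈ 3.081e+04 m/s = 30.81 km/s.
vₐ = √(GM · (2/rₐ − 1/a)) = √(2.67e+18 · (2/4e+10 − 1/2.25e+10)) m/s ≈ 3851 m/s = 3.851 km/s.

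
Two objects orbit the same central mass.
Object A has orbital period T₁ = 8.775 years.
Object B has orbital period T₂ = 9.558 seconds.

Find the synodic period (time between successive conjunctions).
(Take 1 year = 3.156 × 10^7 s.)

Convert to SI: T₁ = 8.775 years = 2.76939e+08 s.
T_syn = |T₁ · T₂ / (T₁ − T₂)|.
T_syn = |2.76939e+08 · 9.558 / (2.76939e+08 − 9.558)| s ≈ 9.558 s = 9.558 seconds.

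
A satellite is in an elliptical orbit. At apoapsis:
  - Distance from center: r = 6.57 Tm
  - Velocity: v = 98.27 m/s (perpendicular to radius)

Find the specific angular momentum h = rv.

Convert to SI: r = 6.57 Tm = 6.57e+12 m.
With v perpendicular to r, h = r · v.
h = 6.57e+12 · 98.27 m²/s ≈ 6.456e+14 m²/s.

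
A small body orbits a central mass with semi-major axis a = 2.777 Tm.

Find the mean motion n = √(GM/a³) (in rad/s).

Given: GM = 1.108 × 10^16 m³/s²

Convert to SI: a = 2.777 Tm = 2.777e+12 m.
n = √(GM / a³).
n = √(1.108e+16 / (2.777e+12)³) rad/s ≈ 2.275e-11 rad/s.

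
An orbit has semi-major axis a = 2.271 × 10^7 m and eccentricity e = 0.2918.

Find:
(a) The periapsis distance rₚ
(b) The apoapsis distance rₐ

(a) rₚ = a(1 − e) = 2.271e+07 · (1 − 0.2918) = 2.271e+07 · 0.7082 ≈ 1.608e+07 m = 1.608 × 10^7 m.
(b) rₐ = a(1 + e) = 2.271e+07 · (1 + 0.2918) = 2.271e+07 · 1.2918 ≈ 2.934e+07 m = 2.934 × 10^7 m.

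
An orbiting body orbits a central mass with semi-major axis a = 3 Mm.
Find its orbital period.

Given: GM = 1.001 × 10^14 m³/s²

Convert to SI: a = 3 Mm = 3e+06 m.
Kepler's third law: T = 2π √(a³ / GM).
Substituting a = 3e+06 m and GM = 1.001e+14 m³/s²:
T = 2π √((3e+06)³ / 1.001e+14) s
T ≈ 3263 s = 54.39 minutes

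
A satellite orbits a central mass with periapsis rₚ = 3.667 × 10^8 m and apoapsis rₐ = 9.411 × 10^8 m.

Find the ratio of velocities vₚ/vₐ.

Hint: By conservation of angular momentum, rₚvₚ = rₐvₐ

Conservation of angular momentum gives rₚvₚ = rₐvₐ, so vₚ/vₐ = rₐ/rₚ.
vₚ/vₐ = 9.411e+08 / 3.667e+08 ≈ 2.566.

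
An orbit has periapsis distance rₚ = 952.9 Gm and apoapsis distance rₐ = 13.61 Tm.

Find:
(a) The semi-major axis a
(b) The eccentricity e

Convert to SI: rₚ = 952.9 Gm = 9.529e+11 m; rₐ = 13.61 Tm = 1.361e+13 m.
(a) a = (rₚ + rₐ) / 2 = (9.529e+11 + 1.361e+13) / 2 ≈ 7.281e+12 m = 7.281 Tm.
(b) e = (rₐ − rₚ) / (rₐ + rₚ) = (1.361e+13 − 9.529e+11) / (1.361e+13 + 9.529e+11) ≈ 0.8691.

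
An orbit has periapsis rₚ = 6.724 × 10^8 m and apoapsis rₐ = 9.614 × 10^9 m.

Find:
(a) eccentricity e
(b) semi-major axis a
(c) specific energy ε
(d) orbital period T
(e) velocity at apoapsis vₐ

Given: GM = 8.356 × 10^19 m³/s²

(a) e = (rₐ − rₚ)/(rₐ + rₚ) = (9.614e+09 − 6.724e+08)/(9.614e+09 + 6.724e+08) ≈ 0.8693
(b) a = (rₚ + rₐ)/2 = (6.724e+08 + 9.614e+09)/2 ≈ 5.143e+09 m
(c) With a = (rₚ + rₐ)/2 = 5.1432e+09 m, ε = −GM/(2a) = −8.356e+19/(2 · 5.1432e+09) J/kg ≈ -8.123e+09 J/kg
(d) With a = (rₚ + rₐ)/2 = 5.1432e+09 m, T = 2π √(a³/GM) = 2π √((5.1432e+09)³/8.356e+19) s ≈ 2.535e+05 s
(e) With a = (rₚ + rₐ)/2 = 5.1432e+09 m, vₐ = √(GM (2/rₐ − 1/a)) = √(8.356e+19 · (2/9.614e+09 − 1/5.1432e+09)) m/s ≈ 3.371e+04 m/s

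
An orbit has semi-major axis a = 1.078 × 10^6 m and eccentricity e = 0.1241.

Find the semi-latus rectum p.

p = a (1 − e²).
p = 1.078e+06 · (1 − (0.1241)²) = 1.078e+06 · 0.984599 ≈ 1.061e+06 m = 1.061 × 10^6 m.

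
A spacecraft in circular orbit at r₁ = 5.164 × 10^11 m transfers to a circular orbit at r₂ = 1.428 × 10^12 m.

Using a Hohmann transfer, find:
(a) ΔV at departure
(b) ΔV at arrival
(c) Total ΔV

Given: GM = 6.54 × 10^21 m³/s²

Transfer semi-major axis: a_t = (r₁ + r₂)/2 = (5.164e+11 + 1.428e+12)/2 = 9.722e+11 m.
Circular speeds: v₁ = √(GM/r₁) = 112537 m/s, v₂ = √(GM/r₂) = 67674.5 m/s.
Transfer speeds (vis-viva v² = GM(2/r − 1/a_t)): v₁ᵗ = 136390 m/s, v₂ᵗ = 49321.9 m/s.
(a) ΔV₁ = |v₁ᵗ − v₁| ≈ 2.385e+04 m/s = 23.85 km/s.
(b) ΔV₂ = |v₂ − v₂ᵗ| ≈ 1.835e+04 m/s = 18.35 km/s.
(c) ΔV_total = ΔV₁ + ΔV₂ ≈ 4.221e+04 m/s = 42.21 km/s.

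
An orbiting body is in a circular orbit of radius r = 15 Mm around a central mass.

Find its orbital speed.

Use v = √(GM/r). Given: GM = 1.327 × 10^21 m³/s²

Convert to SI: r = 15 Mm = 1.5e+07 m.
For a circular orbit, gravity supplies the centripetal force, so v = √(GM / r).
v = √(1.327e+21 / 1.5e+07) m/s ≈ 9.406e+06 m/s = 9406 km/s.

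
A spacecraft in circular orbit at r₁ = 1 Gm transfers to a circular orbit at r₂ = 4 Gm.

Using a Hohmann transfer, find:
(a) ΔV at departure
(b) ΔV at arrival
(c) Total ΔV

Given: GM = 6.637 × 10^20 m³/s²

Convert to SI: r₁ = 1 Gm = 1e+09 m; r₂ = 4 Gm = 4e+09 m.
Transfer semi-major axis: a_t = (r₁ + r₂)/2 = (1e+09 + 4e+09)/2 = 2.5e+09 m.
Circular speeds: v₁ = √(GM/r₁) = 814678 m/s, v₂ = √(GM/r₂) = 407339 m/s.
Transfer speeds (vis-viva v² = GM(2/r − 1/a_t)): v₁ᵗ = 1.0305e+06 m/s, v₂ᵗ = 257624 m/s.
(a) ΔV₁ = |v₁ᵗ − v₁| ≈ 2.158e+05 m/s = 215.8 km/s.
(b) ΔV₂ = |v₂ − v₂ᵗ| ≈ 1.497e+05 m/s = 149.7 km/s.
(c) ΔV_total = ΔV₁ + ΔV₂ ≈ 3.655e+05 m/s = 365.5 km/s.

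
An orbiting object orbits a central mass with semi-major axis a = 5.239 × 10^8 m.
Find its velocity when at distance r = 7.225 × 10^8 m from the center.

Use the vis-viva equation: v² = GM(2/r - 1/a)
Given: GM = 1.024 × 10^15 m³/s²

Vis-viva: v = √(GM · (2/r − 1/a)).
2/r − 1/a = 2/7.225e+08 − 1/5.239e+08 = 8.59405e-10 m⁻¹.
v = √(1.024e+15 · 8.59405e-10) m/s ≈ 938.1 m/s = 938.1 m/s.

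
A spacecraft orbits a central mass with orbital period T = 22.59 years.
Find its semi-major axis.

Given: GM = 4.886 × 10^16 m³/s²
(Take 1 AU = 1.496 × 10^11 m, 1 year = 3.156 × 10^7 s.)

Convert to SI: T = 22.59 years = 7.1294e+08 s.
Invert Kepler's third law: a = (GM · T² / (4π²))^(1/3).
Substituting T = 7.1294e+08 s and GM = 4.886e+16 m³/s²:
a = (4.886e+16 · (7.1294e+08)² / (4π²))^(1/3) m
a ≈ 8.568e+10 m = 0.5728 AU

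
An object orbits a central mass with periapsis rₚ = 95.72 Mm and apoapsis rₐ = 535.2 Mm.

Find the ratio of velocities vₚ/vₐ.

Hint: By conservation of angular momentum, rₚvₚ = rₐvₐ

Convert to SI: rₚ = 95.72 Mm = 9.572e+07 m; rₐ = 535.2 Mm = 5.352e+08 m.
Conservation of angular momentum gives rₚvₚ = rₐvₐ, so vₚ/vₐ = rₐ/rₚ.
vₚ/vₐ = 5.352e+08 / 9.572e+07 ≈ 5.591.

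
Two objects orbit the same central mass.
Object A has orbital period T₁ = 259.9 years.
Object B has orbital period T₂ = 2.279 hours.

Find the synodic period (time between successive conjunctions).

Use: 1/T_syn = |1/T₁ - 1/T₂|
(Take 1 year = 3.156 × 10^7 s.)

Convert to SI: T₁ = 259.9 years = 8.20244e+09 s; T₂ = 2.279 hours = 8204.4 s.
T_syn = |T₁ · T₂ / (T₁ − T₂)|.
T_syn = |8.20244e+09 · 8204.4 / (8.20244e+09 − 8204.4)| s ≈ 8204 s = 2.279 hours.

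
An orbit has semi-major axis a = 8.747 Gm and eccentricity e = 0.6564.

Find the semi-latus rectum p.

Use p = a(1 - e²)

Convert to SI: a = 8.747 Gm = 8.747e+09 m.
p = a (1 − e²).
p = 8.747e+09 · (1 − (0.6564)²) = 8.747e+09 · 0.569139 ≈ 4.978e+09 m = 4.978 Gm.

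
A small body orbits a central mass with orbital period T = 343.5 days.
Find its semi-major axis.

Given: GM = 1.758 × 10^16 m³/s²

Convert to SI: T = 343.5 days = 2.96784e+07 s.
Invert Kepler's third law: a = (GM · T² / (4π²))^(1/3).
Substituting T = 2.96784e+07 s and GM = 1.758e+16 m³/s²:
a = (1.758e+16 · (2.96784e+07)² / (4π²))^(1/3) m
a ≈ 7.32e+09 m = 7.32 Gm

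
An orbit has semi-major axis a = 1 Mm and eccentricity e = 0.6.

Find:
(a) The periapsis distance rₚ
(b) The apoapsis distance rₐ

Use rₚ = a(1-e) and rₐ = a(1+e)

Convert to SI: a = 1 Mm = 1e+06 m.
(a) rₚ = a(1 − e) = 1e+06 · (1 − 0.6) = 1e+06 · 0.4 ≈ 4e+05 m = 400 km.
(b) rₐ = a(1 + e) = 1e+06 · (1 + 0.6) = 1e+06 · 1.6 ≈ 1.6e+06 m = 1.6 Mm.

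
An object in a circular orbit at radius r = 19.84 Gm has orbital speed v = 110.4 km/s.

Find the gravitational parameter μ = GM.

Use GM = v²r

Convert to SI: r = 19.84 Gm = 1.984e+10 m; v = 110.4 km/s = 110400 m/s.
For a circular orbit v² = GM/r, so GM = v² · r.
GM = (110400)² · 1.984e+10 m³/s² ≈ 2.418e+20 m³/s² = 2.418 × 10^20 m³/s².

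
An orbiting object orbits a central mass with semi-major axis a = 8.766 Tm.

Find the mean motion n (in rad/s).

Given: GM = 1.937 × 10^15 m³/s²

Convert to SI: a = 8.766 Tm = 8.766e+12 m.
n = √(GM / a³).
n = √(1.937e+15 / (8.766e+12)³) rad/s ≈ 1.696e-12 rad/s.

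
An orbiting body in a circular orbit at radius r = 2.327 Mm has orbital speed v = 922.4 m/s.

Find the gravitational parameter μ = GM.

Convert to SI: r = 2.327 Mm = 2.327e+06 m.
For a circular orbit v² = GM/r, so GM = v² · r.
GM = (922.4)² · 2.327e+06 m³/s² ≈ 1.98e+12 m³/s² = 1.98 × 10^12 m³/s².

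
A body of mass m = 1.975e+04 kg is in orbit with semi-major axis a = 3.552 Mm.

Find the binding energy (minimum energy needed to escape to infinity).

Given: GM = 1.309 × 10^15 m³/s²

Convert to SI: a = 3.552 Mm = 3.552e+06 m.
Total orbital energy is E = −GMm/(2a); binding energy is E_bind = −E = GMm/(2a).
E_bind = 1.309e+15 · 1.975e+04 / (2 · 3.552e+06) J ≈ 3.639e+12 J = 3.639 TJ.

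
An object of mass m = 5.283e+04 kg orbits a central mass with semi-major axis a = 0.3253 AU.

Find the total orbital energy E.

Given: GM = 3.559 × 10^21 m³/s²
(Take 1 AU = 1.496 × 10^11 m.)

Convert to SI: a = 0.3253 AU = 4.86649e+10 m.
E = −GMm / (2a).
E = −3.559e+21 · 5.283e+04 / (2 · 4.86649e+10) J ≈ -1.932e+15 J = -1.932 PJ.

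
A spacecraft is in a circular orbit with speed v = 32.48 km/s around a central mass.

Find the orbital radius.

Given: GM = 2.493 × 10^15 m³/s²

Convert to SI: v = 32.48 km/s = 32480 m/s.
For a circular orbit, v² = GM / r, so r = GM / v².
r = 2.493e+15 / (32480)² m ≈ 2.363e+06 m = 2.363 Mm.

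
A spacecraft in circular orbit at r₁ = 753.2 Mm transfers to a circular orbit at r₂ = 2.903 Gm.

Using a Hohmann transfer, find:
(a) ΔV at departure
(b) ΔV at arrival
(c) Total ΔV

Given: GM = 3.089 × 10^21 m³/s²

Convert to SI: r₁ = 753.2 Mm = 7.532e+08 m; r₂ = 2.903 Gm = 2.903e+09 m.
Transfer semi-major axis: a_t = (r₁ + r₂)/2 = (7.532e+08 + 2.903e+09)/2 = 1.8281e+09 m.
Circular speeds: v₁ = √(GM/r₁) = 2.02513e+06 m/s, v₂ = √(GM/r₂) = 1.03154e+06 m/s.
Transfer speeds (vis-viva v² = GM(2/r − 1/a_t)): v₁ᵗ = 2.55198e+06 m/s, v₂ᵗ = 662126 m/s.
(a) ΔV₁ = |v₁ᵗ − v₁| ≈ 5.268e+05 m/s = 526.8 km/s.
(b) ΔV₂ = |v₂ − v₂ᵗ| ≈ 3.694e+05 m/s = 369.4 km/s.
(c) ΔV_total = ΔV₁ + ΔV₂ ≈ 8.963e+05 m/s = 896.3 km/s.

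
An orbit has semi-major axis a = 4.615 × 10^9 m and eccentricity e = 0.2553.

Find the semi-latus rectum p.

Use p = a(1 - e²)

p = a (1 − e²).
p = 4.615e+09 · (1 − (0.2553)²) = 4.615e+09 · 0.934822 ≈ 4.314e+09 m = 4.314 × 10^9 m.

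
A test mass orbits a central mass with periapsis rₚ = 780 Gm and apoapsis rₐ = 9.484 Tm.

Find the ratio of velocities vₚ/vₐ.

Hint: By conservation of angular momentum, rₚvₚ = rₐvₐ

Convert to SI: rₚ = 780 Gm = 7.8e+11 m; rₐ = 9.484 Tm = 9.484e+12 m.
Conservation of angular momentum gives rₚvₚ = rₐvₐ, so vₚ/vₐ = rₐ/rₚ.
vₚ/vₐ = 9.484e+12 / 7.8e+11 ≈ 12.16.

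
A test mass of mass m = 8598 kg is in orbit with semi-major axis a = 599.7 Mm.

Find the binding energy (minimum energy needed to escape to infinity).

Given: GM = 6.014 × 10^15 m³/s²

Convert to SI: a = 599.7 Mm = 5.997e+08 m.
Total orbital energy is E = −GMm/(2a); binding energy is E_bind = −E = GMm/(2a).
E_bind = 6.014e+15 · 8598 / (2 · 5.997e+08) J ≈ 4.311e+10 J = 43.11 GJ.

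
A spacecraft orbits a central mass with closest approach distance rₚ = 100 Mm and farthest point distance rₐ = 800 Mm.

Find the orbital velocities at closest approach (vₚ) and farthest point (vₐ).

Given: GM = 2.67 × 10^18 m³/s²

Convert to SI: rₚ = 100 Mm = 1e+08 m; rₐ = 800 Mm = 8e+08 m.
Use the vis-viva equation v² = GM(2/r − 1/a) with a = (rₚ + rₐ)/2 = (1e+08 + 8e+08)/2 = 4.5e+08 m.
vₚ = √(GM · (2/rₚ − 1/a)) = √(2.67e+18 · (2/1e+08 − 1/4.5e+08)) m/s ≈ 2.179e+05 m/s = 217.9 km/s.
vₐ = √(GM · (2/rₐ − 1/a)) = √(2.67e+18 · (2/8e+08 − 1/4.5e+08)) m/s ≈ 2.723e+04 m/s = 27.23 km/s.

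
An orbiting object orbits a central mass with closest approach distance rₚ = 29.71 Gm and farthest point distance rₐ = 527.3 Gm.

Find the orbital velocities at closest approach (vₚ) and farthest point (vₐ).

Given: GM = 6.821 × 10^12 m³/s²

Convert to SI: rₚ = 29.71 Gm = 2.971e+10 m; rₐ = 527.3 Gm = 5.273e+11 m.
Use the vis-viva equation v² = GM(2/r − 1/a) with a = (rₚ + rₐ)/2 = (2.971e+10 + 5.273e+11)/2 = 2.78505e+11 m.
vₚ = √(GM · (2/rₚ − 1/a)) = √(6.821e+12 · (2/2.971e+10 − 1/2.78505e+11)) m/s ≈ 20.85 m/s = 20.85 m/s.
vₐ = √(GM · (2/rₐ − 1/a)) = √(6.821e+12 · (2/5.273e+11 − 1/2.78505e+11)) m/s ≈ 1.175 m/s = 1.175 m/s.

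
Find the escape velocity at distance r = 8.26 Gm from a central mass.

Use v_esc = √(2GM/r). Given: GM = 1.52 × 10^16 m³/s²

Convert to SI: r = 8.26 Gm = 8.26e+09 m.
Escape velocity comes from setting total energy to zero: ½v² − GM/r = 0 ⇒ v_esc = √(2GM / r).
v_esc = √(2 · 1.52e+16 / 8.26e+09) m/s ≈ 1918 m/s = 1.918 km/s.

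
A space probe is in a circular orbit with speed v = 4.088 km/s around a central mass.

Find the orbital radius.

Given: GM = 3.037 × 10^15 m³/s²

Convert to SI: v = 4.088 km/s = 4088 m/s.
For a circular orbit, v² = GM / r, so r = GM / v².
r = 3.037e+15 / (4088)² m ≈ 1.817e+08 m = 181.7 Mm.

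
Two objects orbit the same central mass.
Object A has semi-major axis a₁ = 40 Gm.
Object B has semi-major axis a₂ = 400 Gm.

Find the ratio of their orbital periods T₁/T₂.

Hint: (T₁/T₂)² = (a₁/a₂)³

Convert to SI: a₁ = 40 Gm = 4e+10 m; a₂ = 400 Gm = 4e+11 m.
From Kepler's third law, (T₁/T₂)² = (a₁/a₂)³, so T₁/T₂ = (a₁/a₂)^(3/2).
a₁/a₂ = 4e+10 / 4e+11 = 0.1.
T₁/T₂ = (0.1)^(3/2) ≈ 0.03162.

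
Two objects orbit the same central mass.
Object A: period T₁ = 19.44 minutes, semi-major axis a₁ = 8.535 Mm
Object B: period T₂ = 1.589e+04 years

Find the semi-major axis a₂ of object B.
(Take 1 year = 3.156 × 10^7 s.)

Convert to SI: T₁ = 19.44 minutes = 1166.4 s; a₁ = 8.535 Mm = 8.535e+06 m; T₂ = 1.589e+04 years = 5.01488e+11 s.
Kepler's third law: (T₁/T₂)² = (a₁/a₂)³ ⇒ a₂ = a₁ · (T₂/T₁)^(2/3).
T₂/T₁ = 5.01488e+11 / 1166.4 = 4.29945e+08.
a₂ = 8.535e+06 · (4.29945e+08)^(2/3) m ≈ 4.862e+12 m = 4.862 Tm.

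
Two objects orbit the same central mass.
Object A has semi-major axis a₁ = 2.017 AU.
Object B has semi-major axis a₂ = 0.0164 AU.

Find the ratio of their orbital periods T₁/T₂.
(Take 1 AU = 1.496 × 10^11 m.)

Convert to SI: a₁ = 2.017 AU = 3.01743e+11 m; a₂ = 0.0164 AU = 2.45344e+09 m.
From Kepler's third law, (T₁/T₂)² = (a₁/a₂)³, so T₁/T₂ = (a₁/a₂)^(3/2).
a₁/a₂ = 3.01743e+11 / 2.45344e+09 = 122.988.
T₁/T₂ = (122.988)^(3/2) ≈ 1364.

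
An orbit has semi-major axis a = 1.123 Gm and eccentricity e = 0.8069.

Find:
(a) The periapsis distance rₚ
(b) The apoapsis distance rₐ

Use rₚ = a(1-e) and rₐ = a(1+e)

Convert to SI: a = 1.123 Gm = 1.123e+09 m.
(a) rₚ = a(1 − e) = 1.123e+09 · (1 − 0.8069) = 1.123e+09 · 0.1931 ≈ 2.169e+08 m = 216.9 Mm.
(b) rₐ = a(1 + e) = 1.123e+09 · (1 + 0.8069) = 1.123e+09 · 1.8069 ≈ 2.029e+09 m = 2.029 Gm.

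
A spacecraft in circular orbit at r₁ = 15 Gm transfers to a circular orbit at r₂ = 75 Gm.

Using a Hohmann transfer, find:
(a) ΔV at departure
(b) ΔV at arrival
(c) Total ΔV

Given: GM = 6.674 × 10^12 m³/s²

Convert to SI: r₁ = 15 Gm = 1.5e+10 m; r₂ = 75 Gm = 7.5e+10 m.
Transfer semi-major axis: a_t = (r₁ + r₂)/2 = (1.5e+10 + 7.5e+10)/2 = 4.5e+10 m.
Circular speeds: v₁ = √(GM/r₁) = 21.0934 m/s, v₂ = √(GM/r₂) = 9.43327 m/s.
Transfer speeds (vis-viva v² = GM(2/r − 1/a_t)): v₁ᵗ = 27.2315 m/s, v₂ᵗ = 5.4463 m/s.
(a) ΔV₁ = |v₁ᵗ − v₁| ≈ 6.138 m/s = 6.138 m/s.
(b) ΔV₂ = |v₂ − v₂ᵗ| ≈ 3.987 m/s = 3.987 m/s.
(c) ΔV_total = ΔV₁ + ΔV₂ ≈ 10.13 m/s = 10.13 m/s.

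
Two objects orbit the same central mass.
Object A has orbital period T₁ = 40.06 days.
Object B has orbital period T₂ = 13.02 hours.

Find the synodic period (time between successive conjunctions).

Convert to SI: T₁ = 40.06 days = 3.46118e+06 s; T₂ = 13.02 hours = 46872 s.
T_syn = |T₁ · T₂ / (T₁ − T₂)|.
T_syn = |3.46118e+06 · 46872 / (3.46118e+06 − 46872)| s ≈ 4.752e+04 s = 13.2 hours.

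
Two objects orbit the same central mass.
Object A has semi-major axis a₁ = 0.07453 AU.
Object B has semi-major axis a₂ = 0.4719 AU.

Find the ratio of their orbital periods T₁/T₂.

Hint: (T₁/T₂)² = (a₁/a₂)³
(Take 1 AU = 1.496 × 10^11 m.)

Convert to SI: a₁ = 0.07453 AU = 1.11497e+10 m; a₂ = 0.4719 AU = 7.05962e+10 m.
From Kepler's third law, (T₁/T₂)² = (a₁/a₂)³, so T₁/T₂ = (a₁/a₂)^(3/2).
a₁/a₂ = 1.11497e+10 / 7.05962e+10 = 0.157936.
T₁/T₂ = (0.157936)^(3/2) ≈ 0.06277.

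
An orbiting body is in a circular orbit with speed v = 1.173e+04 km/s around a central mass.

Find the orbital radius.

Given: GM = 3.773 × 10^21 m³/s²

Convert to SI: v = 1.173e+04 km/s = 1.173e+07 m/s.
For a circular orbit, v² = GM / r, so r = GM / v².
r = 3.773e+21 / (1.173e+07)² m ≈ 2.742e+07 m = 2.742 × 10^7 m.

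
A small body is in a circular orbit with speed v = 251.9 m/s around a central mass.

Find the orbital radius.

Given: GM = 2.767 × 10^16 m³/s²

For a circular orbit, v² = GM / r, so r = GM / v².
r = 2.767e+16 / (251.9)² m ≈ 4.361e+11 m = 4.361 × 10^11 m.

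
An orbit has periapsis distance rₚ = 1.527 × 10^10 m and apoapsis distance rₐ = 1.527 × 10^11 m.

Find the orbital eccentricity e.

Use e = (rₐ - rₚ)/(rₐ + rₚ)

e = (rₐ − rₚ) / (rₐ + rₚ).
e = (1.527e+11 − 1.527e+10) / (1.527e+11 + 1.527e+10) = 1.3743e+11 / 1.6797e+11 ≈ 0.8182.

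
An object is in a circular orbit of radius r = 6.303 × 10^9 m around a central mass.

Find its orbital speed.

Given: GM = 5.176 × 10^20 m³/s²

For a circular orbit, gravity supplies the centripetal force, so v = √(GM / r).
v = √(5.176e+20 / 6.303e+09) m/s ≈ 2.866e+05 m/s = 286.6 km/s.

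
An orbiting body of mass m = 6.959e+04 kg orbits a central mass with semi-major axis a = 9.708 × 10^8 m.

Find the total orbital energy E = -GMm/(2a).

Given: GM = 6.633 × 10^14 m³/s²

E = −GMm / (2a).
E = −6.633e+14 · 6.959e+04 / (2 · 9.708e+08) J ≈ -2.377e+10 J = -23.77 GJ.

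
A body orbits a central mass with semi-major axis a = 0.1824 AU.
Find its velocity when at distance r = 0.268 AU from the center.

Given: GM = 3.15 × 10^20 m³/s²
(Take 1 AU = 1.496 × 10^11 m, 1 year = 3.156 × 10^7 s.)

Convert to SI: a = 0.1824 AU = 2.7287e+10 m; r = 0.268 AU = 4.00928e+10 m.
Vis-viva: v = √(GM · (2/r − 1/a)).
2/r − 1/a = 2/4.00928e+10 − 1/2.7287e+10 = 1.32368e-11 m⁻¹.
v = √(3.15e+20 · 1.32368e-11) m/s ≈ 6.457e+04 m/s = 13.62 AU/year.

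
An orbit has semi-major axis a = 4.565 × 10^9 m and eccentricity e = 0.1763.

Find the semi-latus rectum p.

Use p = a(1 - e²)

p = a (1 − e²).
p = 4.565e+09 · (1 − (0.1763)²) = 4.565e+09 · 0.968918 ≈ 4.423e+09 m = 4.423 × 10^9 m.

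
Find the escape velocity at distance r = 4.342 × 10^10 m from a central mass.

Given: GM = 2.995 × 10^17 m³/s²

Escape velocity comes from setting total energy to zero: ½v² − GM/r = 0 ⇒ v_esc = √(2GM / r).
v_esc = √(2 · 2.995e+17 / 4.342e+10) m/s ≈ 3714 m/s = 3.714 km/s.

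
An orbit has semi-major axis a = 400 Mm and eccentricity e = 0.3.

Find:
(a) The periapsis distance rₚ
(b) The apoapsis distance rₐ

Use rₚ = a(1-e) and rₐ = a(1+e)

Convert to SI: a = 400 Mm = 4e+08 m.
(a) rₚ = a(1 − e) = 4e+08 · (1 − 0.3) = 4e+08 · 0.7 ≈ 2.8e+08 m = 280 Mm.
(b) rₐ = a(1 + e) = 4e+08 · (1 + 0.3) = 4e+08 · 1.3 ≈ 5.2e+08 m = 520 Mm.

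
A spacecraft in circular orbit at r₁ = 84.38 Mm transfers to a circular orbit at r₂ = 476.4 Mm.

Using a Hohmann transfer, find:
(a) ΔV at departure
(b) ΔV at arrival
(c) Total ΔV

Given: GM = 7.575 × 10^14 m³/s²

Convert to SI: r₁ = 84.38 Mm = 8.438e+07 m; r₂ = 476.4 Mm = 4.764e+08 m.
Transfer semi-major axis: a_t = (r₁ + r₂)/2 = (8.438e+07 + 4.764e+08)/2 = 2.8039e+08 m.
Circular speeds: v₁ = √(GM/r₁) = 2996.21 m/s, v₂ = √(GM/r₂) = 1260.97 m/s.
Transfer speeds (vis-viva v² = GM(2/r − 1/a_t)): v₁ᵗ = 3905.5 m/s, v₂ᵗ = 691.742 m/s.
(a) ΔV₁ = |v₁ᵗ − v₁| ≈ 909.3 m/s = 909.3 m/s.
(b) ΔV₂ = |v₂ − v₂ᵗ| ≈ 569.2 m/s = 569.2 m/s.
(c) ΔV_total = ΔV₁ + ΔV₂ ≈ 1479 m/s = 1.479 km/s.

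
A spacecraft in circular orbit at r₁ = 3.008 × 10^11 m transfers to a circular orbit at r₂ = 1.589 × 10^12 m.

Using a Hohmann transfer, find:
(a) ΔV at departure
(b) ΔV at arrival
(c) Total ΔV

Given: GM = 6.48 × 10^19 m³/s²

Transfer semi-major axis: a_t = (r₁ + r₂)/2 = (3.008e+11 + 1.589e+12)/2 = 9.449e+11 m.
Circular speeds: v₁ = √(GM/r₁) = 14677.4 m/s, v₂ = √(GM/r₂) = 6385.95 m/s.
Transfer speeds (vis-viva v² = GM(2/r − 1/a_t)): v₁ᵗ = 19033.5 m/s, v₂ᵗ = 3603.06 m/s.
(a) ΔV₁ = |v₁ᵗ − v₁| ≈ 4356 m/s = 4.356 km/s.
(b) ΔV₂ = |v₂ − v₂ᵗ| ≈ 2783 m/s = 2.783 km/s.
(c) ΔV_total = ΔV₁ + ΔV₂ ≈ 7139 m/s = 7.139 km/s.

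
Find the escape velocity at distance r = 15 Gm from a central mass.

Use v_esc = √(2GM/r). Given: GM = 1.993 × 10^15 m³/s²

Convert to SI: r = 15 Gm = 1.5e+10 m.
Escape velocity comes from setting total energy to zero: ½v² − GM/r = 0 ⇒ v_esc = √(2GM / r).
v_esc = √(2 · 1.993e+15 / 1.5e+10) m/s ≈ 515.5 m/s = 515.5 m/s.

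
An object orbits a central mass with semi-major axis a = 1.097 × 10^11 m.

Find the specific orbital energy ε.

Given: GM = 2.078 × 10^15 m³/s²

ε = −GM / (2a).
ε = −2.078e+15 / (2 · 1.097e+11) J/kg ≈ -9471 J/kg = -9.471 kJ/kg.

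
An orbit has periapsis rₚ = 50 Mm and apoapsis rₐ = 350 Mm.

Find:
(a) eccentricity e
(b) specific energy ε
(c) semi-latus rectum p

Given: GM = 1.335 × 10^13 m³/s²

Convert to SI: rₚ = 50 Mm = 5e+07 m; rₐ = 350 Mm = 3.5e+08 m.
(a) e = (rₐ − rₚ)/(rₐ + rₚ) = (3.5e+08 − 5e+07)/(3.5e+08 + 5e+07) ≈ 0.75
(b) With a = (rₚ + rₐ)/2 = 2e+08 m, ε = −GM/(2a) = −1.335e+13/(2 · 2e+08) J/kg ≈ -3.338e+04 J/kg
(c) From a = (rₚ + rₐ)/2 = 2e+08 m and e = (rₐ − rₚ)/(rₐ + rₚ) = 0.75, p = a(1 − e²) = 2e+08 · (1 − (0.75)²) ≈ 8.75e+07 m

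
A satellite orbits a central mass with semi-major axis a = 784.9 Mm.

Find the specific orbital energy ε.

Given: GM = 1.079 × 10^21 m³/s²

Convert to SI: a = 784.9 Mm = 7.849e+08 m.
ε = −GM / (2a).
ε = −1.079e+21 / (2 · 7.849e+08) J/kg ≈ -6.873e+11 J/kg = -687.3 GJ/kg.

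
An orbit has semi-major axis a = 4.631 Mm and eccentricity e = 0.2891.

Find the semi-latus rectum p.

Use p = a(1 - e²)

Convert to SI: a = 4.631 Mm = 4.631e+06 m.
p = a (1 − e²).
p = 4.631e+06 · (1 − (0.2891)²) = 4.631e+06 · 0.916421 ≈ 4.244e+06 m = 4.244 Mm.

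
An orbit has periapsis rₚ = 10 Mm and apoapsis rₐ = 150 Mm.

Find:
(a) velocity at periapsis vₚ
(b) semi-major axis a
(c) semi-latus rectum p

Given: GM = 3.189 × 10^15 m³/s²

Convert to SI: rₚ = 10 Mm = 1e+07 m; rₐ = 150 Mm = 1.5e+08 m.
(a) With a = (rₚ + rₐ)/2 = 8e+07 m, vₚ = √(GM (2/rₚ − 1/a)) = √(3.189e+15 · (2/1e+07 − 1/8e+07)) m/s ≈ 2.445e+04 m/s
(b) a = (rₚ + rₐ)/2 = (1e+07 + 1.5e+08)/2 ≈ 8e+07 m
(c) From a = (rₚ + rₐ)/2 = 8e+07 m and e = (rₐ − rₚ)/(rₐ + rₚ) = 0.875, p = a(1 − e²) = 8e+07 · (1 − (0.875)²) ≈ 1.875e+07 m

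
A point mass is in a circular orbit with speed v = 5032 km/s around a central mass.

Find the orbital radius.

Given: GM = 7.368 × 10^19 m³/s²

Convert to SI: v = 5032 km/s = 5.032e+06 m/s.
For a circular orbit, v² = GM / r, so r = GM / v².
r = 7.368e+19 / (5.032e+06)² m ≈ 2.91e+06 m = 2.91 × 10^6 m.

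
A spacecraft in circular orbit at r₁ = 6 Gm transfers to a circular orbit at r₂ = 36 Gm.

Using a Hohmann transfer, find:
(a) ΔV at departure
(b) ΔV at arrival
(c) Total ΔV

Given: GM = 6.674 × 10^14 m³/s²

Convert to SI: r₁ = 6 Gm = 6e+09 m; r₂ = 36 Gm = 3.6e+10 m.
Transfer semi-major axis: a_t = (r₁ + r₂)/2 = (6e+09 + 3.6e+10)/2 = 2.1e+10 m.
Circular speeds: v₁ = √(GM/r₁) = 333.517 m/s, v₂ = √(GM/r₂) = 136.158 m/s.
Transfer speeds (vis-viva v² = GM(2/r − 1/a_t)): v₁ᵗ = 436.676 m/s, v₂ᵗ = 72.7793 m/s.
(a) ΔV₁ = |v₁ᵗ − v₁| ≈ 103.2 m/s = 103.2 m/s.
(b) ΔV₂ = |v₂ − v₂ᵗ| ≈ 63.38 m/s = 63.38 m/s.
(c) ΔV_total = ΔV₁ + ΔV₂ ≈ 166.5 m/s = 166.5 m/s.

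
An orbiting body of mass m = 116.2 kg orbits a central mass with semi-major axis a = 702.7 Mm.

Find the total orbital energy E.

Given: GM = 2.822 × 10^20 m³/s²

Convert to SI: a = 702.7 Mm = 7.027e+08 m.
E = −GMm / (2a).
E = −2.822e+20 · 116.2 / (2 · 7.027e+08) J ≈ -2.333e+13 J = -23.33 TJ.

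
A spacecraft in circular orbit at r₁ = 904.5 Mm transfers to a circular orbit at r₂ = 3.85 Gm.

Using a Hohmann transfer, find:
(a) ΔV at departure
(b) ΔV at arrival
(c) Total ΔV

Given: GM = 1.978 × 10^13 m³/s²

Convert to SI: r₁ = 904.5 Mm = 9.045e+08 m; r₂ = 3.85 Gm = 3.85e+09 m.
Transfer semi-major axis: a_t = (r₁ + r₂)/2 = (9.045e+08 + 3.85e+09)/2 = 2.37725e+09 m.
Circular speeds: v₁ = √(GM/r₁) = 147.88 m/s, v₂ = √(GM/r₂) = 71.6775 m/s.
Transfer speeds (vis-viva v² = GM(2/r − 1/a_t)): v₁ᵗ = 188.192 m/s, v₂ᵗ = 44.213 m/s.
(a) ΔV₁ = |v₁ᵗ − v₁| ≈ 40.31 m/s = 40.31 m/s.
(b) ΔV₂ = |v₂ − v₂ᵗ| ≈ 27.46 m/s = 27.46 m/s.
(c) ΔV_total = ΔV₁ + ΔV₂ ≈ 67.78 m/s = 67.78 m/s.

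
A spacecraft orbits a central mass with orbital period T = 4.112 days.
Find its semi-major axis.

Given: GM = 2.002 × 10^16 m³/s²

Convert to SI: T = 4.112 days = 355277 s.
Invert Kepler's third law: a = (GM · T² / (4π²))^(1/3).
Substituting T = 355277 s and GM = 2.002e+16 m³/s²:
a = (2.002e+16 · (355277)² / (4π²))^(1/3) m
a ≈ 4e+08 m = 400 Mm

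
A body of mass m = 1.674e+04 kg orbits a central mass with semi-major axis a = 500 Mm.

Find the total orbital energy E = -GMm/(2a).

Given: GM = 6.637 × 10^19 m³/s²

Convert to SI: a = 500 Mm = 5e+08 m.
E = −GMm / (2a).
E = −6.637e+19 · 1.674e+04 / (2 · 5e+08) J ≈ -1.111e+15 J = -1.111 PJ.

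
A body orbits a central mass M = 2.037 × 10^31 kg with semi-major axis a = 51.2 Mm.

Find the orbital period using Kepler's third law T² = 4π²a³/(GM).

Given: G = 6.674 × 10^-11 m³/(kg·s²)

Convert to SI: a = 51.2 Mm = 5.12e+07 m.
GM = G · M = 6.674e-11 · 2.037e+31 = 1.35949e+21 m³/s².
Kepler's third law: T = 2π √(a³ / GM).
Substituting a = 5.12e+07 m and GM = 1.35949e+21 m³/s²:
T = 2π √((5.12e+07)³ / 1.35949e+21) s
T ≈ 62.43 s = 1.041 minutes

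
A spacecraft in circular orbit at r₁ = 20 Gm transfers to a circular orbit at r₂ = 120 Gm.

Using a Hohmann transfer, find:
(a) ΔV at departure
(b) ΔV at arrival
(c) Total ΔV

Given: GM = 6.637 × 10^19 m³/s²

Convert to SI: r₁ = 20 Gm = 2e+10 m; r₂ = 120 Gm = 1.2e+11 m.
Transfer semi-major axis: a_t = (r₁ + r₂)/2 = (2e+10 + 1.2e+11)/2 = 7e+10 m.
Circular speeds: v₁ = √(GM/r₁) = 57606.4 m/s, v₂ = √(GM/r₂) = 23517.7 m/s.
Transfer speeds (vis-viva v² = GM(2/r − 1/a_t)): v₁ᵗ = 75424.5 m/s, v₂ᵗ = 12570.8 m/s.
(a) ΔV₁ = |v₁ᵗ − v₁| ≈ 1.782e+04 m/s = 17.82 km/s.
(b) ΔV₂ = |v₂ − v₂ᵗ| ≈ 1.095e+04 m/s = 10.95 km/s.
(c) ΔV_total = ΔV₁ + ΔV₂ ≈ 2.877e+04 m/s = 28.77 km/s.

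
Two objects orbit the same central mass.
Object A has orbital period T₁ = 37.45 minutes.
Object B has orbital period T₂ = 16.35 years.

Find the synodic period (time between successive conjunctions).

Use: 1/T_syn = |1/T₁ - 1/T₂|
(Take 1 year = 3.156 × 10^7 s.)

Convert to SI: T₁ = 37.45 minutes = 2247 s; T₂ = 16.35 years = 5.16006e+08 s.
T_syn = |T₁ · T₂ / (T₁ − T₂)|.
T_syn = |2247 · 5.16006e+08 / (2247 − 5.16006e+08)| s ≈ 2247 s = 37.45 minutes.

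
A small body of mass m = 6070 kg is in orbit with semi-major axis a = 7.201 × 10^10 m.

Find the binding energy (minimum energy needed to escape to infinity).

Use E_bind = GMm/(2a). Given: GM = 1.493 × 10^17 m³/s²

Total orbital energy is E = −GMm/(2a); binding energy is E_bind = −E = GMm/(2a).
E_bind = 1.493e+17 · 6070 / (2 · 7.201e+10) J ≈ 6.293e+09 J = 6.293 GJ.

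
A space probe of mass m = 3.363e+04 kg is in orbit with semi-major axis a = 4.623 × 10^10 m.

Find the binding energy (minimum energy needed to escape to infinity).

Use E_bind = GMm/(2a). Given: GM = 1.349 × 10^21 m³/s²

Total orbital energy is E = −GMm/(2a); binding energy is E_bind = −E = GMm/(2a).
E_bind = 1.349e+21 · 3.363e+04 / (2 · 4.623e+10) J ≈ 4.907e+14 J = 490.7 TJ.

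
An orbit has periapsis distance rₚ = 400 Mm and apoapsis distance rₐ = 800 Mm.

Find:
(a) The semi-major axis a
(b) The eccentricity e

Convert to SI: rₚ = 400 Mm = 4e+08 m; rₐ = 800 Mm = 8e+08 m.
(a) a = (rₚ + rₐ) / 2 = (4e+08 + 8e+08) / 2 ≈ 6e+08 m = 600 Mm.
(b) e = (rₐ − rₚ) / (rₐ + rₚ) = (8e+08 − 4e+08) / (8e+08 + 4e+08) ≈ 0.3333.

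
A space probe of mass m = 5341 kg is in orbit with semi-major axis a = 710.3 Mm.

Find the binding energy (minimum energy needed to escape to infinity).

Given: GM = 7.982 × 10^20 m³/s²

Convert to SI: a = 710.3 Mm = 7.103e+08 m.
Total orbital energy is E = −GMm/(2a); binding energy is E_bind = −E = GMm/(2a).
E_bind = 7.982e+20 · 5341 / (2 · 7.103e+08) J ≈ 3.001e+15 J = 3.001 PJ.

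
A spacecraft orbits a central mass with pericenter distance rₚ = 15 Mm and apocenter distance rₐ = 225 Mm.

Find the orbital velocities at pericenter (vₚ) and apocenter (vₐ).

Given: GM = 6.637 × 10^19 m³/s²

Convert to SI: rₚ = 15 Mm = 1.5e+07 m; rₐ = 225 Mm = 2.25e+08 m.
Use the vis-viva equation v² = GM(2/r − 1/a) with a = (rₚ + rₐ)/2 = (1.5e+07 + 2.25e+08)/2 = 1.2e+08 m.
vₚ = √(GM · (2/rₚ − 1/a)) = √(6.637e+19 · (2/1.5e+07 − 1/1.2e+08)) m/s ≈ 2.88e+06 m/s = 2880 km/s.
vₐ = √(GM · (2/rₐ − 1/a)) = √(6.637e+19 · (2/2.25e+08 − 1/1.2e+08)) m/s ≈ 1.92e+05 m/s = 192 km/s.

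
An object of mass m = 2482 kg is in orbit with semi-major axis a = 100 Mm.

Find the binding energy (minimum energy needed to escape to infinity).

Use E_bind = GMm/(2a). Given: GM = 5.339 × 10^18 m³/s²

Convert to SI: a = 100 Mm = 1e+08 m.
Total orbital energy is E = −GMm/(2a); binding energy is E_bind = −E = GMm/(2a).
E_bind = 5.339e+18 · 2482 / (2 · 1e+08) J ≈ 6.626e+13 J = 66.26 TJ.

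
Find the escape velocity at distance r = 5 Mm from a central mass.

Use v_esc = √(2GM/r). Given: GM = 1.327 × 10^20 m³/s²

Convert to SI: r = 5 Mm = 5e+06 m.
Escape velocity comes from setting total energy to zero: ½v² − GM/r = 0 ⇒ v_esc = √(2GM / r).
v_esc = √(2 · 1.327e+20 / 5e+06) m/s ≈ 7.286e+06 m/s = 7286 km/s.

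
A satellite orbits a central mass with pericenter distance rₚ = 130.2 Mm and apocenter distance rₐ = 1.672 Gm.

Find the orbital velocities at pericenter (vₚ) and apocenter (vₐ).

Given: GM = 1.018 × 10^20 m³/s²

Convert to SI: rₚ = 130.2 Mm = 1.302e+08 m; rₐ = 1.672 Gm = 1.672e+09 m.
Use the vis-viva equation v² = GM(2/r − 1/a) with a = (rₚ + rₐ)/2 = (1.302e+08 + 1.672e+09)/2 = 9.011e+08 m.
vₚ = √(GM · (2/rₚ − 1/a)) = √(1.018e+20 · (2/1.302e+08 − 1/9.011e+08)) m/s ≈ 1.204e+06 m/s = 1204 km/s.
vₐ = √(GM · (2/rₐ − 1/a)) = √(1.018e+20 · (2/1.672e+09 − 1/9.011e+08)) m/s ≈ 9.379e+04 m/s = 93.79 km/s.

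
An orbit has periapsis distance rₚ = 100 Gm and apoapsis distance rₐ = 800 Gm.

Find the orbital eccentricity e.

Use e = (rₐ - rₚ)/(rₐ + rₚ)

Convert to SI: rₚ = 100 Gm = 1e+11 m; rₐ = 800 Gm = 8e+11 m.
e = (rₐ − rₚ) / (rₐ + rₚ).
e = (8e+11 − 1e+11) / (8e+11 + 1e+11) = 7e+11 / 9e+11 ≈ 0.7778.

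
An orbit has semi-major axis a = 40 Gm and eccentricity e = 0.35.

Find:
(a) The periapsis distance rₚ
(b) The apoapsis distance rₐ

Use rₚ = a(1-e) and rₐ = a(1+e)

Convert to SI: a = 40 Gm = 4e+10 m.
(a) rₚ = a(1 − e) = 4e+10 · (1 − 0.35) = 4e+10 · 0.65 ≈ 2.6e+10 m = 26 Gm.
(b) rₐ = a(1 + e) = 4e+10 · (1 + 0.35) = 4e+10 · 1.35 ≈ 5.4e+10 m = 54 Gm.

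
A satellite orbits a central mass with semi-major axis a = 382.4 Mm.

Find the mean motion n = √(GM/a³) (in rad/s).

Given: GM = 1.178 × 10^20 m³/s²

Convert to SI: a = 382.4 Mm = 3.824e+08 m.
n = √(GM / a³).
n = √(1.178e+20 / (3.824e+08)³) rad/s ≈ 0.001451 rad/s.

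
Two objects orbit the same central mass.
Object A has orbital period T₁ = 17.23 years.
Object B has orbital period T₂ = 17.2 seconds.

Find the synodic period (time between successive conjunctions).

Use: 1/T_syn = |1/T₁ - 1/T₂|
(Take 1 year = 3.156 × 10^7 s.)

Convert to SI: T₁ = 17.23 years = 5.43779e+08 s.
T_syn = |T₁ · T₂ / (T₁ − T₂)|.
T_syn = |5.43779e+08 · 17.2 / (5.43779e+08 − 17.2)| s ≈ 17.2 s = 17.2 seconds.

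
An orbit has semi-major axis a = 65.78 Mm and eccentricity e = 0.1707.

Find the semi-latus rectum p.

Convert to SI: a = 65.78 Mm = 6.578e+07 m.
p = a (1 − e²).
p = 6.578e+07 · (1 − (0.1707)²) = 6.578e+07 · 0.970862 ≈ 6.386e+07 m = 63.86 Mm.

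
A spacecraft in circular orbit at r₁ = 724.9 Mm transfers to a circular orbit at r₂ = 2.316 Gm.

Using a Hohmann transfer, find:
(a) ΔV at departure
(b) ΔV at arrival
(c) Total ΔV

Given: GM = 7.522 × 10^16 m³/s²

Convert to SI: r₁ = 724.9 Mm = 7.249e+08 m; r₂ = 2.316 Gm = 2.316e+09 m.
Transfer semi-major axis: a_t = (r₁ + r₂)/2 = (7.249e+08 + 2.316e+09)/2 = 1.52045e+09 m.
Circular speeds: v₁ = √(GM/r₁) = 10186.6 m/s, v₂ = √(GM/r₂) = 5698.98 m/s.
Transfer speeds (vis-viva v² = GM(2/r − 1/a_t)): v₁ᵗ = 12572.2 m/s, v₂ᵗ = 3935.05 m/s.
(a) ΔV₁ = |v₁ᵗ − v₁| ≈ 2386 m/s = 2.386 km/s.
(b) ΔV₂ = |v₂ − v₂ᵗ| ≈ 1764 m/s = 1.764 km/s.
(c) ΔV_total = ΔV₁ + ΔV₂ ≈ 4150 m/s = 4.15 km/s.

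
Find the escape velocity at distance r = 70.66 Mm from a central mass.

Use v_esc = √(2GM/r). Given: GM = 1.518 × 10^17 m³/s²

Convert to SI: r = 70.66 Mm = 7.066e+07 m.
Escape velocity comes from setting total energy to zero: ½v² − GM/r = 0 ⇒ v_esc = √(2GM / r).
v_esc = √(2 · 1.518e+17 / 7.066e+07) m/s ≈ 6.555e+04 m/s = 65.55 km/s.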